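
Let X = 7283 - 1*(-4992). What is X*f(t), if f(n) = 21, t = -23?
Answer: 257775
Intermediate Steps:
X = 12275 (X = 7283 + 4992 = 12275)
X*f(t) = 12275*21 = 257775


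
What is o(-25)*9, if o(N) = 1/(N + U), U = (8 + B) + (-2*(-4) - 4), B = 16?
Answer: 3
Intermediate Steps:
U = 28 (U = (8 + 16) + (-2*(-4) - 4) = 24 + (8 - 4) = 24 + 4 = 28)
o(N) = 1/(28 + N) (o(N) = 1/(N + 28) = 1/(28 + N))
o(-25)*9 = 9/(28 - 25) = 9/3 = (1/3)*9 = 3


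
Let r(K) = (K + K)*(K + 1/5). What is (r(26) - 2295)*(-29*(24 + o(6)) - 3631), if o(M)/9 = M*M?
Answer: 63990349/5 ≈ 1.2798e+7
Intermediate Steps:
o(M) = 9*M² (o(M) = 9*(M*M) = 9*M²)
r(K) = 2*K*(⅕ + K) (r(K) = (2*K)*(K + ⅕) = (2*K)*(⅕ + K) = 2*K*(⅕ + K))
(r(26) - 2295)*(-29*(24 + o(6)) - 3631) = ((⅖)*26*(1 + 5*26) - 2295)*(-29*(24 + 9*6²) - 3631) = ((⅖)*26*(1 + 130) - 2295)*(-29*(24 + 9*36) - 3631) = ((⅖)*26*131 - 2295)*(-29*(24 + 324) - 3631) = (6812/5 - 2295)*(-29*348 - 3631) = -4663*(-10092 - 3631)/5 = -4663/5*(-13723) = 63990349/5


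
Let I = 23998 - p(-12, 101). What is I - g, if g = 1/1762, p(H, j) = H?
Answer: 42305619/1762 ≈ 24010.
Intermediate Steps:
g = 1/1762 ≈ 0.00056754
I = 24010 (I = 23998 - 1*(-12) = 23998 + 12 = 24010)
I - g = 24010 - 1*1/1762 = 24010 - 1/1762 = 42305619/1762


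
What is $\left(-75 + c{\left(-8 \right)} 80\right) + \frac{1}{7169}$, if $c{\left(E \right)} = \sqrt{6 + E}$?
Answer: $- \frac{537674}{7169} + 80 i \sqrt{2} \approx -75.0 + 113.14 i$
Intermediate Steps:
$\left(-75 + c{\left(-8 \right)} 80\right) + \frac{1}{7169} = \left(-75 + \sqrt{6 - 8} \cdot 80\right) + \frac{1}{7169} = \left(-75 + \sqrt{-2} \cdot 80\right) + \frac{1}{7169} = \left(-75 + i \sqrt{2} \cdot 80\right) + \frac{1}{7169} = \left(-75 + 80 i \sqrt{2}\right) + \frac{1}{7169} = - \frac{537674}{7169} + 80 i \sqrt{2}$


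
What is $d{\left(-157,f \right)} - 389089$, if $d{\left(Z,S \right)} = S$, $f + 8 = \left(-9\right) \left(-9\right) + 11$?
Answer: $-389005$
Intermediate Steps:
$f = 84$ ($f = -8 + \left(\left(-9\right) \left(-9\right) + 11\right) = -8 + \left(81 + 11\right) = -8 + 92 = 84$)
$d{\left(-157,f \right)} - 389089 = 84 - 389089 = -389005$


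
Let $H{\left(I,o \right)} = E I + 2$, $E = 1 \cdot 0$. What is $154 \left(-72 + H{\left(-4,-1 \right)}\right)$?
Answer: $-10780$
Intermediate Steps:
$E = 0$
$H{\left(I,o \right)} = 2$ ($H{\left(I,o \right)} = 0 I + 2 = 0 + 2 = 2$)
$154 \left(-72 + H{\left(-4,-1 \right)}\right) = 154 \left(-72 + 2\right) = 154 \left(-70\right) = -10780$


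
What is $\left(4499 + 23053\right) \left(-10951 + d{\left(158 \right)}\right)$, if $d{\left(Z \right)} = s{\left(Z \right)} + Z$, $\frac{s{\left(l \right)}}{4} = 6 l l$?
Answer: $16210026336$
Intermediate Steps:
$s{\left(l \right)} = 24 l^{2}$ ($s{\left(l \right)} = 4 \cdot 6 l l = 4 \cdot 6 l^{2} = 24 l^{2}$)
$d{\left(Z \right)} = Z + 24 Z^{2}$ ($d{\left(Z \right)} = 24 Z^{2} + Z = Z + 24 Z^{2}$)
$\left(4499 + 23053\right) \left(-10951 + d{\left(158 \right)}\right) = \left(4499 + 23053\right) \left(-10951 + 158 \left(1 + 24 \cdot 158\right)\right) = 27552 \left(-10951 + 158 \left(1 + 3792\right)\right) = 27552 \left(-10951 + 158 \cdot 3793\right) = 27552 \left(-10951 + 599294\right) = 27552 \cdot 588343 = 16210026336$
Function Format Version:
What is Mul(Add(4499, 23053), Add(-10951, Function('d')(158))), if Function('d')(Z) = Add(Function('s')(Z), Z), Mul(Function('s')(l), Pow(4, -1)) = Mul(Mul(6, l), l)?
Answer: 16210026336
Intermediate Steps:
Function('s')(l) = Mul(24, Pow(l, 2)) (Function('s')(l) = Mul(4, Mul(Mul(6, l), l)) = Mul(4, Mul(6, Pow(l, 2))) = Mul(24, Pow(l, 2)))
Function('d')(Z) = Add(Z, Mul(24, Pow(Z, 2))) (Function('d')(Z) = Add(Mul(24, Pow(Z, 2)), Z) = Add(Z, Mul(24, Pow(Z, 2))))
Mul(Add(4499, 23053), Add(-10951, Function('d')(158))) = Mul(Add(4499, 23053), Add(-10951, Mul(158, Add(1, Mul(24, 158))))) = Mul(27552, Add(-10951, Mul(158, Add(1, 3792)))) = Mul(27552, Add(-10951, Mul(158, 3793))) = Mul(27552, Add(-10951, 599294)) = Mul(27552, 588343) = 16210026336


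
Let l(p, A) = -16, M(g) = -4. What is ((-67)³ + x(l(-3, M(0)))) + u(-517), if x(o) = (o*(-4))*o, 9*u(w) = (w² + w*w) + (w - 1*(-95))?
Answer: -727309/3 ≈ -2.4244e+5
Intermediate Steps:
u(w) = 95/9 + w/9 + 2*w²/9 (u(w) = ((w² + w*w) + (w - 1*(-95)))/9 = ((w² + w²) + (w + 95))/9 = (2*w² + (95 + w))/9 = (95 + w + 2*w²)/9 = 95/9 + w/9 + 2*w²/9)
x(o) = -4*o² (x(o) = (-4*o)*o = -4*o²)
((-67)³ + x(l(-3, M(0)))) + u(-517) = ((-67)³ - 4*(-16)²) + (95/9 + (⅑)*(-517) + (2/9)*(-517)²) = (-300763 - 4*256) + (95/9 - 517/9 + (2/9)*267289) = (-300763 - 1024) + (95/9 - 517/9 + 534578/9) = -301787 + 178052/3 = -727309/3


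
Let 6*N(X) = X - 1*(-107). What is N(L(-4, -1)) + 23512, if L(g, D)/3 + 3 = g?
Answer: 70579/3 ≈ 23526.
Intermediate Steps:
L(g, D) = -9 + 3*g
N(X) = 107/6 + X/6 (N(X) = (X - 1*(-107))/6 = (X + 107)/6 = (107 + X)/6 = 107/6 + X/6)
N(L(-4, -1)) + 23512 = (107/6 + (-9 + 3*(-4))/6) + 23512 = (107/6 + (-9 - 12)/6) + 23512 = (107/6 + (1/6)*(-21)) + 23512 = (107/6 - 7/2) + 23512 = 43/3 + 23512 = 70579/3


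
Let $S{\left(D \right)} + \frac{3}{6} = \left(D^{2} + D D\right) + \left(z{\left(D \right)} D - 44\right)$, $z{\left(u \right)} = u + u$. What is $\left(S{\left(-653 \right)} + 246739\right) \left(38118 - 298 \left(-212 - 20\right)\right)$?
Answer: $209395255447$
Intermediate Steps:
$z{\left(u \right)} = 2 u$
$S{\left(D \right)} = - \frac{89}{2} + 4 D^{2}$ ($S{\left(D \right)} = - \frac{1}{2} + \left(\left(D^{2} + D D\right) + \left(2 D D - 44\right)\right) = - \frac{1}{2} + \left(\left(D^{2} + D^{2}\right) + \left(2 D^{2} - 44\right)\right) = - \frac{1}{2} + \left(2 D^{2} + \left(-44 + 2 D^{2}\right)\right) = - \frac{1}{2} + \left(-44 + 4 D^{2}\right) = - \frac{89}{2} + 4 D^{2}$)
$\left(S{\left(-653 \right)} + 246739\right) \left(38118 - 298 \left(-212 - 20\right)\right) = \left(\left(- \frac{89}{2} + 4 \left(-653\right)^{2}\right) + 246739\right) \left(38118 - 298 \left(-212 - 20\right)\right) = \left(\left(- \frac{89}{2} + 4 \cdot 426409\right) + 246739\right) \left(38118 - -69136\right) = \left(\left(- \frac{89}{2} + 1705636\right) + 246739\right) \left(38118 + 69136\right) = \left(\frac{3411183}{2} + 246739\right) 107254 = \frac{3904661}{2} \cdot 107254 = 209395255447$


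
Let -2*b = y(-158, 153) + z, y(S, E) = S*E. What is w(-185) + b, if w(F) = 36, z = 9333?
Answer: 14913/2 ≈ 7456.5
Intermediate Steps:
y(S, E) = E*S
b = 14841/2 (b = -(153*(-158) + 9333)/2 = -(-24174 + 9333)/2 = -½*(-14841) = 14841/2 ≈ 7420.5)
w(-185) + b = 36 + 14841/2 = 14913/2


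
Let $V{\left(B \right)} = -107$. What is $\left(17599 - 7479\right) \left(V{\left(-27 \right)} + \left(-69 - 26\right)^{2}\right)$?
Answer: $90250160$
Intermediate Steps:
$\left(17599 - 7479\right) \left(V{\left(-27 \right)} + \left(-69 - 26\right)^{2}\right) = \left(17599 - 7479\right) \left(-107 + \left(-69 - 26\right)^{2}\right) = 10120 \left(-107 + \left(-95\right)^{2}\right) = 10120 \left(-107 + 9025\right) = 10120 \cdot 8918 = 90250160$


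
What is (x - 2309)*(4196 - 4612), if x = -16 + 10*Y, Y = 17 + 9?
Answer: 859040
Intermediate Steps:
Y = 26
x = 244 (x = -16 + 10*26 = -16 + 260 = 244)
(x - 2309)*(4196 - 4612) = (244 - 2309)*(4196 - 4612) = -2065*(-416) = 859040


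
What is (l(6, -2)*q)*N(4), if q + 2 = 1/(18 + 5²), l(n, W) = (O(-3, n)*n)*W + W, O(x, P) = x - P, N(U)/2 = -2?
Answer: 36040/43 ≈ 838.14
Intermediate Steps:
N(U) = -4 (N(U) = 2*(-2) = -4)
l(n, W) = W + W*n*(-3 - n) (l(n, W) = ((-3 - n)*n)*W + W = (n*(-3 - n))*W + W = W*n*(-3 - n) + W = W + W*n*(-3 - n))
q = -85/43 (q = -2 + 1/(18 + 5²) = -2 + 1/(18 + 25) = -2 + 1/43 = -85/43 ≈ -1.9767)
(l(6, -2)*q)*N(4) = (-1*(-2)*(-1 + 6*(3 + 6))*(-85/43))*(-4) = (-1*(-2)*(-1 + 6*9)*(-85/43))*(-4) = (-1*(-2)*(-1 + 54)*(-85/43))*(-4) = (-1*(-2)*53*(-85/43))*(-4) = (106*(-85/43))*(-4) = -9010/43*(-4) = 36040/43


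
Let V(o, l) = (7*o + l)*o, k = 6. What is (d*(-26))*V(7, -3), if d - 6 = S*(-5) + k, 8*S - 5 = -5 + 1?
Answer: -190463/2 ≈ -95232.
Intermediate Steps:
V(o, l) = o*(l + 7*o) (V(o, l) = (l + 7*o)*o = o*(l + 7*o))
S = 1/8 (S = 5/8 + (-5 + 1)/8 = 5/8 + (1/8)*(-4) = 5/8 - 1/2 = 1/8 ≈ 0.12500)
d = 91/8 (d = 6 + ((1/8)*(-5) + 6) = 6 + (-5/8 + 6) = 6 + 43/8 = 91/8 ≈ 11.375)
(d*(-26))*V(7, -3) = ((91/8)*(-26))*(7*(-3 + 7*7)) = -8281*(-3 + 49)/4 = -8281*46/4 = -1183/4*322 = -190463/2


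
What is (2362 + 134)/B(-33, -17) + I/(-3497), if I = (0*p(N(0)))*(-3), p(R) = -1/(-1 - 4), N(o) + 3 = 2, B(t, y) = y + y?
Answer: -1248/17 ≈ -73.412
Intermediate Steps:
B(t, y) = 2*y
N(o) = -1 (N(o) = -3 + 2 = -1)
p(R) = 1/5 (p(R) = -1/(-5) = -1*(-1/5) = 1/5)
I = 0 (I = (0*(1/5))*(-3) = 0*(-3) = 0)
(2362 + 134)/B(-33, -17) + I/(-3497) = (2362 + 134)/((2*(-17))) + 0/(-3497) = 2496/(-34) + 0*(-1/3497) = 2496*(-1/34) + 0 = -1248/17 + 0 = -1248/17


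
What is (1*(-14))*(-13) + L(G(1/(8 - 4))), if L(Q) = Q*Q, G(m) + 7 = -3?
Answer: 282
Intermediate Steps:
G(m) = -10 (G(m) = -7 - 3 = -10)
L(Q) = Q**2
(1*(-14))*(-13) + L(G(1/(8 - 4))) = (1*(-14))*(-13) + (-10)**2 = -14*(-13) + 100 = 182 + 100 = 282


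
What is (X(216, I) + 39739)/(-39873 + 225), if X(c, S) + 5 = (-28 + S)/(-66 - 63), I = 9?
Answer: -5125705/5114592 ≈ -1.0022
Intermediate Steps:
X(c, S) = -617/129 - S/129 (X(c, S) = -5 + (-28 + S)/(-66 - 63) = -5 + (-28 + S)/(-129) = -5 + (-28 + S)*(-1/129) = -5 + (28/129 - S/129) = -617/129 - S/129)
(X(216, I) + 39739)/(-39873 + 225) = ((-617/129 - 1/129*9) + 39739)/(-39873 + 225) = ((-617/129 - 3/43) + 39739)/(-39648) = (-626/129 + 39739)*(-1/39648) = (5125705/129)*(-1/39648) = -5125705/5114592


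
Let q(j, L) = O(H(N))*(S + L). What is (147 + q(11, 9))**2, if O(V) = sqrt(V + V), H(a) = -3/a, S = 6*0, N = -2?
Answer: 21852 + 2646*sqrt(3) ≈ 26435.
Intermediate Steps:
S = 0
O(V) = sqrt(2)*sqrt(V) (O(V) = sqrt(2*V) = sqrt(2)*sqrt(V))
q(j, L) = L*sqrt(3) (q(j, L) = (sqrt(2)*sqrt(-3/(-2)))*(0 + L) = (sqrt(2)*sqrt(-3*(-1/2)))*L = (sqrt(2)*sqrt(3/2))*L = (sqrt(2)*(sqrt(6)/2))*L = sqrt(3)*L = L*sqrt(3))
(147 + q(11, 9))**2 = (147 + 9*sqrt(3))**2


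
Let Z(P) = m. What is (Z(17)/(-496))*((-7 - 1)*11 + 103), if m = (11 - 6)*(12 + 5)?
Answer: -1275/496 ≈ -2.5706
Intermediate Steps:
m = 85 (m = 5*17 = 85)
Z(P) = 85
(Z(17)/(-496))*((-7 - 1)*11 + 103) = (85/(-496))*((-7 - 1)*11 + 103) = (85*(-1/496))*(-8*11 + 103) = -85*(-88 + 103)/496 = -85/496*15 = -1275/496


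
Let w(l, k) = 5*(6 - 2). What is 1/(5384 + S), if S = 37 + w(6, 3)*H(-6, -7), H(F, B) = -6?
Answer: 1/5301 ≈ 0.00018864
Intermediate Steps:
w(l, k) = 20 (w(l, k) = 5*4 = 20)
S = -83 (S = 37 + 20*(-6) = 37 - 120 = -83)
1/(5384 + S) = 1/(5384 - 83) = 1/5301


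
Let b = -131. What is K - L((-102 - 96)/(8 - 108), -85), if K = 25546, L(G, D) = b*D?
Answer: 14411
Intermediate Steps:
L(G, D) = -131*D
K - L((-102 - 96)/(8 - 108), -85) = 25546 - (-131)*(-85) = 25546 - 1*11135 = 25546 - 11135 = 14411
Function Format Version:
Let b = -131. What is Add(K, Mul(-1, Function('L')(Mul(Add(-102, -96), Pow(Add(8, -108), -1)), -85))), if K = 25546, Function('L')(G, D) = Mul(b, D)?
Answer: 14411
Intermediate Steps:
Function('L')(G, D) = Mul(-131, D)
Add(K, Mul(-1, Function('L')(Mul(Add(-102, -96), Pow(Add(8, -108), -1)), -85))) = Add(25546, Mul(-1, Mul(-131, -85))) = Add(25546, Mul(-1, 11135)) = Add(25546, -11135) = 14411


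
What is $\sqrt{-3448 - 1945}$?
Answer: $i \sqrt{5393} \approx 73.437 i$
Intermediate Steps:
$\sqrt{-3448 - 1945} = \sqrt{-5393} = i \sqrt{5393}$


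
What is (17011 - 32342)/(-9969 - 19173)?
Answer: 15331/29142 ≈ 0.52608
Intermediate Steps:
(17011 - 32342)/(-9969 - 19173) = -15331/(-29142) = -15331*(-1/29142) = 15331/29142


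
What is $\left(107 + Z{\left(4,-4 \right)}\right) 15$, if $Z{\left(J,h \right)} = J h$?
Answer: $1365$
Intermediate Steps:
$\left(107 + Z{\left(4,-4 \right)}\right) 15 = \left(107 + 4 \left(-4\right)\right) 15 = \left(107 - 16\right) 15 = 91 \cdot 15 = 1365$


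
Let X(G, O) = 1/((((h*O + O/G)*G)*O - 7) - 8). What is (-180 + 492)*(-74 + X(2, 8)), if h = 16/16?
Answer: -1362088/59 ≈ -23086.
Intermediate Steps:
h = 1 (h = 16*(1/16) = 1)
X(G, O) = 1/(-15 + G*O*(O + O/G)) (X(G, O) = 1/((((1*O + O/G)*G)*O - 7) - 8) = 1/((((O + O/G)*G)*O - 7) - 8) = 1/(((G*(O + O/G))*O - 7) - 8) = 1/((G*O*(O + O/G) - 7) - 8) = 1/((-7 + G*O*(O + O/G)) - 8) = 1/(-15 + G*O*(O + O/G)))
(-180 + 492)*(-74 + X(2, 8)) = (-180 + 492)*(-74 + 1/(-15 + 8**2 + 2*8**2)) = 312*(-74 + 1/(-15 + 64 + 2*64)) = 312*(-74 + 1/(-15 + 64 + 128)) = 312*(-74 + 1/177) = 312*(-13097/177) = -1362088/59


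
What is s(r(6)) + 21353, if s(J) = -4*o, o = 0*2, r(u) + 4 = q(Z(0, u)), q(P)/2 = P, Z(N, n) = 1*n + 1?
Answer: 21353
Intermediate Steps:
Z(N, n) = 1 + n (Z(N, n) = n + 1 = 1 + n)
q(P) = 2*P
r(u) = -2 + 2*u (r(u) = -4 + 2*(1 + u) = -4 + (2 + 2*u) = -2 + 2*u)
o = 0
s(J) = 0 (s(J) = -4*0 = 0)
s(r(6)) + 21353 = 0 + 21353 = 21353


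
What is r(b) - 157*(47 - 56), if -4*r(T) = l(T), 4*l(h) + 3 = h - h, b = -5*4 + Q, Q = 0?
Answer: 22611/16 ≈ 1413.2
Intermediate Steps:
b = -20 (b = -5*4 + 0 = -20 + 0 = -20)
l(h) = -¾ (l(h) = -¾ + (h - h)/4 = -¾ + (¼)*0 = -¾ + 0 = -¾)
r(T) = 3/16 (r(T) = -¼*(-¾) = 3/16)
r(b) - 157*(47 - 56) = 3/16 - 157*(47 - 56) = 3/16 - 157*(-9) = 3/16 + 1413 = 22611/16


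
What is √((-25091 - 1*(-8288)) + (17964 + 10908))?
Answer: 9*√149 ≈ 109.86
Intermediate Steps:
√((-25091 - 1*(-8288)) + (17964 + 10908)) = √((-25091 + 8288) + 28872) = √(-16803 + 28872) = √12069 = 9*√149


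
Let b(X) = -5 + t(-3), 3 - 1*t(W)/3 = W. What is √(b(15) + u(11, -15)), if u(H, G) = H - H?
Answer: √13 ≈ 3.6056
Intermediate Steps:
t(W) = 9 - 3*W
b(X) = 13 (b(X) = -5 + (9 - 3*(-3)) = -5 + (9 + 9) = -5 + 18 = 13)
u(H, G) = 0
√(b(15) + u(11, -15)) = √(13 + 0) = √13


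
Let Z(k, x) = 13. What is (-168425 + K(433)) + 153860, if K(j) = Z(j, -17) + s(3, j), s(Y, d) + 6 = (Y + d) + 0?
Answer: -14122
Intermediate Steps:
s(Y, d) = -6 + Y + d (s(Y, d) = -6 + ((Y + d) + 0) = -6 + (Y + d) = -6 + Y + d)
K(j) = 10 + j (K(j) = 13 + (-6 + 3 + j) = 13 + (-3 + j) = 10 + j)
(-168425 + K(433)) + 153860 = (-168425 + (10 + 433)) + 153860 = (-168425 + 443) + 153860 = -167982 + 153860 = -14122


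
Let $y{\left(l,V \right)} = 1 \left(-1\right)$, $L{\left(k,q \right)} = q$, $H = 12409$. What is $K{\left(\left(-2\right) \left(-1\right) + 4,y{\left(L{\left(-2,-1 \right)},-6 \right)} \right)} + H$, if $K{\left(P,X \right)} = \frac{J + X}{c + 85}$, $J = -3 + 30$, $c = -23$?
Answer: $\frac{384692}{31} \approx 12409.0$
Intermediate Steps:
$y{\left(l,V \right)} = -1$
$J = 27$
$K{\left(P,X \right)} = \frac{27}{62} + \frac{X}{62}$ ($K{\left(P,X \right)} = \frac{27 + X}{-23 + 85} = \frac{27 + X}{62} = \left(27 + X\right) \frac{1}{62} = \frac{27}{62} + \frac{X}{62}$)
$K{\left(\left(-2\right) \left(-1\right) + 4,y{\left(L{\left(-2,-1 \right)},-6 \right)} \right)} + H = \left(\frac{27}{62} + \frac{1}{62} \left(-1\right)\right) + 12409 = \left(\frac{27}{62} - \frac{1}{62}\right) + 12409 = \frac{13}{31} + 12409 = \frac{384692}{31}$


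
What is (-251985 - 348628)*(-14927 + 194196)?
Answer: -107671291897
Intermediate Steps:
(-251985 - 348628)*(-14927 + 194196) = -600613*179269 = -107671291897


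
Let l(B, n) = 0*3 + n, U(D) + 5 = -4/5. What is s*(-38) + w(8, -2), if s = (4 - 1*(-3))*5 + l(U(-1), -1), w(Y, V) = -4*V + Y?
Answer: -1276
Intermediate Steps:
U(D) = -29/5 (U(D) = -5 - 4/5 = -5 - 4*⅕ = -5 - ⅘ = -29/5)
l(B, n) = n (l(B, n) = 0 + n = n)
w(Y, V) = Y - 4*V
s = 34 (s = (4 - 1*(-3))*5 - 1 = (4 + 3)*5 - 1 = 7*5 - 1 = 35 - 1 = 34)
s*(-38) + w(8, -2) = 34*(-38) + (8 - 4*(-2)) = -1292 + (8 + 8) = -1292 + 16 = -1276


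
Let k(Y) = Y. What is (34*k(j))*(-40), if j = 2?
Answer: -2720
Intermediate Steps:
(34*k(j))*(-40) = (34*2)*(-40) = 68*(-40) = -2720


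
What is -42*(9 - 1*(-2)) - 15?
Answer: -477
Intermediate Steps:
-42*(9 - 1*(-2)) - 15 = -42*(9 + 2) - 15 = -42*11 - 15 = -462 - 15 = -477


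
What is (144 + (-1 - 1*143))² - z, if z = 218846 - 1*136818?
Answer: -82028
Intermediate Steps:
z = 82028 (z = 218846 - 136818 = 82028)
(144 + (-1 - 1*143))² - z = (144 + (-1 - 1*143))² - 1*82028 = (144 + (-1 - 143))² - 82028 = (144 - 144)² - 82028 = 0² - 82028 = 0 - 82028 = -82028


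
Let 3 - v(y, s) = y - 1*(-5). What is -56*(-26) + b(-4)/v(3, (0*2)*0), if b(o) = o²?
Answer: 7264/5 ≈ 1452.8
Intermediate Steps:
v(y, s) = -2 - y (v(y, s) = 3 - (y - 1*(-5)) = 3 - (y + 5) = 3 - (5 + y) = 3 + (-5 - y) = -2 - y)
-56*(-26) + b(-4)/v(3, (0*2)*0) = -56*(-26) + (-4)²/(-2 - 1*3) = 1456 + 16/(-2 - 3) = 1456 + 16/(-5) = 1456 + 16*(-⅕) = 1456 - 16/5 = 7264/5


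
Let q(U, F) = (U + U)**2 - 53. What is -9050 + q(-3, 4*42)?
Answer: -9067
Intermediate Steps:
q(U, F) = -53 + 4*U**2 (q(U, F) = (2*U)**2 - 53 = 4*U**2 - 53 = -53 + 4*U**2)
-9050 + q(-3, 4*42) = -9050 + (-53 + 4*(-3)**2) = -9050 + (-53 + 4*9) = -9050 + (-53 + 36) = -9050 - 17 = -9067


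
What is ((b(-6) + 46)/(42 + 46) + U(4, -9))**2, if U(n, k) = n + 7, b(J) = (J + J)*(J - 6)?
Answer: 335241/1936 ≈ 173.16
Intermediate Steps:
b(J) = 2*J*(-6 + J) (b(J) = (2*J)*(-6 + J) = 2*J*(-6 + J))
U(n, k) = 7 + n
((b(-6) + 46)/(42 + 46) + U(4, -9))**2 = ((2*(-6)*(-6 - 6) + 46)/(42 + 46) + (7 + 4))**2 = ((2*(-6)*(-12) + 46)/88 + 11)**2 = ((144 + 46)*(1/88) + 11)**2 = (190*(1/88) + 11)**2 = (95/44 + 11)**2 = (579/44)**2 = 335241/1936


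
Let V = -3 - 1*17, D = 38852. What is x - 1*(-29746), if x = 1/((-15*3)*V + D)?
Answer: 1182462993/39752 ≈ 29746.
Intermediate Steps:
V = -20 (V = -3 - 17 = -20)
x = 1/39752 (x = 1/(-15*3*(-20) + 38852) = 1/(-45*(-20) + 38852) = 1/(900 + 38852) = 1/39752 ≈ 2.5156e-5)
x - 1*(-29746) = 1/39752 - 1*(-29746) = 1/39752 + 29746 = 1182462993/39752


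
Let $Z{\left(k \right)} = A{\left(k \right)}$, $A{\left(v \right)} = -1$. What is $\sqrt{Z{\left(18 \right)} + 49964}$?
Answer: $\sqrt{49963} \approx 223.52$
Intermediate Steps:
$Z{\left(k \right)} = -1$
$\sqrt{Z{\left(18 \right)} + 49964} = \sqrt{-1 + 49964} = \sqrt{49963}$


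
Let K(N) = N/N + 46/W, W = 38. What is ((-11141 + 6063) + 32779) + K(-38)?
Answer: 526361/19 ≈ 27703.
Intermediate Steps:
K(N) = 42/19 (K(N) = N/N + 46/38 = 1 + 46*(1/38) = 1 + 23/19 = 42/19)
((-11141 + 6063) + 32779) + K(-38) = ((-11141 + 6063) + 32779) + 42/19 = (-5078 + 32779) + 42/19 = 27701 + 42/19 = 526361/19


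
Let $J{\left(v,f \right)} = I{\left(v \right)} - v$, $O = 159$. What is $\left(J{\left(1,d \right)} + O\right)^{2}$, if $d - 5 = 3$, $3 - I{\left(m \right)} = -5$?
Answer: $27556$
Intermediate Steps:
$I{\left(m \right)} = 8$ ($I{\left(m \right)} = 3 - -5 = 3 + 5 = 8$)
$d = 8$ ($d = 5 + 3 = 8$)
$J{\left(v,f \right)} = 8 - v$
$\left(J{\left(1,d \right)} + O\right)^{2} = \left(\left(8 - 1\right) + 159\right)^{2} = \left(7 + 159\right)^{2} = 166^{2} = 27556$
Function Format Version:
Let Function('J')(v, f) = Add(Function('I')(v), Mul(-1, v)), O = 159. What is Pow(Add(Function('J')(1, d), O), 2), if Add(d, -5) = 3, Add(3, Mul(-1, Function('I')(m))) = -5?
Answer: 27556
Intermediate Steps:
Function('I')(m) = 8 (Function('I')(m) = Add(3, Mul(-1, -5)) = Add(3, 5) = 8)
d = 8 (d = Add(5, 3) = 8)
Function('J')(v, f) = Add(8, Mul(-1, v))
Pow(Add(Function('J')(1, d), O), 2) = Pow(Add(Add(8, Mul(-1, 1)), 159), 2) = Pow(Add(Add(8, -1), 159), 2) = Pow(Add(7, 159), 2) = Pow(166, 2) = 27556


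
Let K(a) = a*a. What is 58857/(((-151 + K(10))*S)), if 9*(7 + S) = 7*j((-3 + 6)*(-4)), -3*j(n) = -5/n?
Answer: 6356556/39151 ≈ 162.36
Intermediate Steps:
j(n) = 5/(3*n) (j(n) = -(-5)/(3*n) = 5/(3*n))
K(a) = a²
S = -2303/324 (S = -7 + (7*(5/(3*(((-3 + 6)*(-4))))))/9 = -7 + (7*(5/(3*((3*(-4))))))/9 = -7 + (7*((5/3)/(-12)))/9 = -7 + (7*((5/3)*(-1/12)))/9 = -7 + (7*(-5/36))/9 = -7 + (⅑)*(-35/36) = -7 - 35/324 = -2303/324 ≈ -7.1080)
58857/(((-151 + K(10))*S)) = 58857/(((-151 + 10²)*(-2303/324))) = 58857/(((-151 + 100)*(-2303/324))) = 58857/((-51*(-2303/324))) = 58857/(39151/108) = 58857*(108/39151) = 6356556/39151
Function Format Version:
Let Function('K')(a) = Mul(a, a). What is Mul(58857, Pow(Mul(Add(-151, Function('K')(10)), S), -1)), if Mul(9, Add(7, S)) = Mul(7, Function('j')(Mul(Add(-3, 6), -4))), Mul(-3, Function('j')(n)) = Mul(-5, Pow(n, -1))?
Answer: Rational(6356556, 39151) ≈ 162.36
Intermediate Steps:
Function('j')(n) = Mul(Rational(5, 3), Pow(n, -1)) (Function('j')(n) = Mul(Rational(-1, 3), Mul(-5, Pow(n, -1))) = Mul(Rational(5, 3), Pow(n, -1)))
Function('K')(a) = Pow(a, 2)
S = Rational(-2303, 324) (S = Add(-7, Mul(Rational(1, 9), Mul(7, Mul(Rational(5, 3), Pow(Mul(Add(-3, 6), -4), -1))))) = Add(-7, Mul(Rational(1, 9), Mul(7, Mul(Rational(5, 3), Pow(Mul(3, -4), -1))))) = Add(-7, Mul(Rational(1, 9), Mul(7, Mul(Rational(5, 3), Pow(-12, -1))))) = Add(-7, Mul(Rational(1, 9), Mul(7, Mul(Rational(5, 3), Rational(-1, 12))))) = Add(-7, Mul(Rational(1, 9), Mul(7, Rational(-5, 36)))) = Add(-7, Mul(Rational(1, 9), Rational(-35, 36))) = Add(-7, Rational(-35, 324)) = Rational(-2303, 324) ≈ -7.1080)
Mul(58857, Pow(Mul(Add(-151, Function('K')(10)), S), -1)) = Mul(58857, Pow(Mul(Add(-151, Pow(10, 2)), Rational(-2303, 324)), -1)) = Mul(58857, Pow(Mul(Add(-151, 100), Rational(-2303, 324)), -1)) = Mul(58857, Pow(Mul(-51, Rational(-2303, 324)), -1)) = Mul(58857, Pow(Rational(39151, 108), -1)) = Mul(58857, Rational(108, 39151)) = Rational(6356556, 39151)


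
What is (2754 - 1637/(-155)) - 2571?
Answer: 30002/155 ≈ 193.56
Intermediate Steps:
(2754 - 1637/(-155)) - 2571 = (2754 - 1637*(-1/155)) - 2571 = (2754 + 1637/155) - 2571 = 428507/155 - 2571 = 30002/155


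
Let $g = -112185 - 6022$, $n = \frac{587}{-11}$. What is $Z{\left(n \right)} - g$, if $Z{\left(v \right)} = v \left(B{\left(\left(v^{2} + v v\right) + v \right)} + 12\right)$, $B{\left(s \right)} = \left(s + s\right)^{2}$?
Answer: $- \frac{1094274326318475}{161051} \approx -6.7946 \cdot 10^{9}$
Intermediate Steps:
$B{\left(s \right)} = 4 s^{2}$ ($B{\left(s \right)} = \left(2 s\right)^{2} = 4 s^{2}$)
$n = - \frac{587}{11}$ ($n = 587 \left(- \frac{1}{11}\right) = - \frac{587}{11} \approx -53.364$)
$Z{\left(v \right)} = v \left(12 + 4 \left(v + 2 v^{2}\right)^{2}\right)$ ($Z{\left(v \right)} = v \left(4 \left(\left(v^{2} + v v\right) + v\right)^{2} + 12\right) = v \left(4 \left(\left(v^{2} + v^{2}\right) + v\right)^{2} + 12\right) = v \left(4 \left(2 v^{2} + v\right)^{2} + 12\right) = v \left(4 \left(v + 2 v^{2}\right)^{2} + 12\right) = v \left(12 + 4 \left(v + 2 v^{2}\right)^{2}\right)$)
$g = -118207$ ($g = -112185 - 6022 = -118207$)
$Z{\left(n \right)} - g = 4 \left(- \frac{587}{11}\right) \left(3 + \left(- \frac{587}{11}\right)^{2} \left(1 + 2 \left(- \frac{587}{11}\right)\right)^{2}\right) - -118207 = 4 \left(- \frac{587}{11}\right) \left(3 + \frac{344569 \left(1 - \frac{1174}{11}\right)^{2}}{121}\right) + 118207 = 4 \left(- \frac{587}{11}\right) \left(3 + \frac{344569 \left(- \frac{1163}{11}\right)^{2}}{121}\right) + 118207 = 4 \left(- \frac{587}{11}\right) \left(3 + \frac{344569}{121} \cdot \frac{1352569}{121}\right) + 118207 = 4 \left(- \frac{587}{11}\right) \left(3 + \frac{466053347761}{14641}\right) + 118207 = 4 \left(- \frac{587}{11}\right) \frac{466053391684}{14641} + 118207 = - \frac{1094293363674032}{161051} + 118207 = - \frac{1094274326318475}{161051}$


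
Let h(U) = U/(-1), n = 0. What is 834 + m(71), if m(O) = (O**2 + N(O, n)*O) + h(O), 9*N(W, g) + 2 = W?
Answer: 19045/3 ≈ 6348.3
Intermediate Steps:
N(W, g) = -2/9 + W/9
h(U) = -U (h(U) = U*(-1) = -U)
m(O) = O**2 - O + O*(-2/9 + O/9) (m(O) = (O**2 + (-2/9 + O/9)*O) - O = (O**2 + O*(-2/9 + O/9)) - O = O**2 - O + O*(-2/9 + O/9))
834 + m(71) = 834 + (1/9)*71*(-11 + 10*71) = 834 + (1/9)*71*(-11 + 710) = 834 + (1/9)*71*699 = 834 + 16543/3 = 19045/3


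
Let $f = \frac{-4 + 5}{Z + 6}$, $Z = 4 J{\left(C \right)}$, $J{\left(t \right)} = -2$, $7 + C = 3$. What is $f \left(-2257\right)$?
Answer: $\frac{2257}{2} \approx 1128.5$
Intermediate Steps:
$C = -4$ ($C = -7 + 3 = -4$)
$Z = -8$ ($Z = 4 \left(-2\right) = -8$)
$f = - \frac{1}{2}$ ($f = \frac{-4 + 5}{-8 + 6} = 1 \frac{1}{-2} = 1 \left(- \frac{1}{2}\right) = - \frac{1}{2} \approx -0.5$)
$f \left(-2257\right) = \left(- \frac{1}{2}\right) \left(-2257\right) = \frac{2257}{2}$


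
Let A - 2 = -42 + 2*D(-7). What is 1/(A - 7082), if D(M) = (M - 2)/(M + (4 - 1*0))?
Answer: -1/7116 ≈ -0.00014053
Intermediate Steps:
D(M) = (-2 + M)/(4 + M) (D(M) = (-2 + M)/(M + (4 + 0)) = (-2 + M)/(M + 4) = (-2 + M)/(4 + M))
A = -34 (A = 2 + (-42 + 2*((-2 - 7)/(4 - 7))) = 2 + (-42 + 2*(-9/(-3))) = 2 + (-42 + 2*(-⅓*(-9))) = 2 + (-42 + 2*3) = 2 + (-42 + 6) = 2 - 36 = -34)
1/(A - 7082) = 1/(-34 - 7082) = 1/(-7116) = -1/7116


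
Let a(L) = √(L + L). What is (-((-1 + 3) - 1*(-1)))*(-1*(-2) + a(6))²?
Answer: -48 - 24*√3 ≈ -89.569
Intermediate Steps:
a(L) = √2*√L (a(L) = √(2*L) = √2*√L)
(-((-1 + 3) - 1*(-1)))*(-1*(-2) + a(6))² = (-((-1 + 3) - 1*(-1)))*(-1*(-2) + √2*√6)² = (-(2 + 1))*(2 + 2*√3)² = (-1*3)*(2 + 2*√3)² = -3*(2 + 2*√3)²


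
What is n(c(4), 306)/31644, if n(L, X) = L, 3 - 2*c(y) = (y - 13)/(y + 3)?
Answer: 5/73836 ≈ 6.7718e-5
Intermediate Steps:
c(y) = 3/2 - (-13 + y)/(2*(3 + y)) (c(y) = 3/2 - (y - 13)/(2*(y + 3)) = 3/2 - (-13 + y)/(2*(3 + y)))
n(c(4), 306)/31644 = ((11 + 4)/(3 + 4))/31644 = (15/7)*(1/31644) = 5/73836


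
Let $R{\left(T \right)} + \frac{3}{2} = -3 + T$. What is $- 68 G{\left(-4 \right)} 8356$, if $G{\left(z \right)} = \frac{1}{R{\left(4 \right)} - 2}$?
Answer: $\frac{1136416}{5} \approx 2.2728 \cdot 10^{5}$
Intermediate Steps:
$R{\left(T \right)} = - \frac{9}{2} + T$ ($R{\left(T \right)} = - \frac{3}{2} + \left(-3 + T\right) = - \frac{9}{2} + T$)
$G{\left(z \right)} = - \frac{2}{5}$ ($G{\left(z \right)} = \frac{1}{\left(- \frac{9}{2} + 4\right) - 2} = \frac{1}{- \frac{1}{2} + \left(-5 + 3\right)} = \frac{1}{- \frac{1}{2} - 2} = \frac{1}{- \frac{5}{2}} = - \frac{2}{5}$)
$- 68 G{\left(-4 \right)} 8356 = \left(-68\right) \left(- \frac{2}{5}\right) 8356 = \frac{136}{5} \cdot 8356 = \frac{1136416}{5}$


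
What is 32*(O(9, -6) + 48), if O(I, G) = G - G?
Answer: 1536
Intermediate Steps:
O(I, G) = 0
32*(O(9, -6) + 48) = 32*(0 + 48) = 32*48 = 1536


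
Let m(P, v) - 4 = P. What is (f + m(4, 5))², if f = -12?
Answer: 16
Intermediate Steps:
m(P, v) = 4 + P
(f + m(4, 5))² = (-12 + (4 + 4))² = (-12 + 8)² = (-4)² = 16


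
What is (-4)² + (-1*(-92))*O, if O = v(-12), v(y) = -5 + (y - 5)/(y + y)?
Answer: -2273/6 ≈ -378.83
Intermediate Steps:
v(y) = -5 + (-5 + y)/(2*y) (v(y) = -5 + (-5 + y)/((2*y)) = -5 + (-5 + y)*(1/(2*y)) = -5 + (-5 + y)/(2*y))
O = -103/24 (O = (½)*(-5 - 9*(-12))/(-12) = (½)*(-1/12)*(-5 + 108) = (½)*(-1/12)*103 = -103/24 ≈ -4.2917)
(-4)² + (-1*(-92))*O = (-4)² - 1*(-92)*(-103/24) = 16 + 92*(-103/24) = 16 - 2369/6 = -2273/6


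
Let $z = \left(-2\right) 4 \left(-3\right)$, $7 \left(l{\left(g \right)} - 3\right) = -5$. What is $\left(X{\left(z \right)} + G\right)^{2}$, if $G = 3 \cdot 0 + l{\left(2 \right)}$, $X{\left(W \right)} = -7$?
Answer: $\frac{1089}{49} \approx 22.224$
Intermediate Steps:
$l{\left(g \right)} = \frac{16}{7}$ ($l{\left(g \right)} = 3 + \frac{1}{7} \left(-5\right) = 3 - \frac{5}{7} = \frac{16}{7}$)
$z = 24$ ($z = \left(-8\right) \left(-3\right) = 24$)
$G = \frac{16}{7}$ ($G = 3 \cdot 0 + \frac{16}{7} = 0 + \frac{16}{7} = \frac{16}{7} \approx 2.2857$)
$\left(X{\left(z \right)} + G\right)^{2} = \left(-7 + \frac{16}{7}\right)^{2} = \left(- \frac{33}{7}\right)^{2} = \frac{1089}{49}$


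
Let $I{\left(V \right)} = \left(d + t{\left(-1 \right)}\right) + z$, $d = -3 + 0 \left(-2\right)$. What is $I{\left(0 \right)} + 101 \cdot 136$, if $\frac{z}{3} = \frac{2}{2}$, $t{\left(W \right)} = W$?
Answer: $13735$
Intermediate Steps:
$z = 3$ ($z = 3 \cdot \frac{2}{2} = 3 \cdot 2 \cdot \frac{1}{2} = 3 \cdot 1 = 3$)
$d = -3$ ($d = -3 + 0 = -3$)
$I{\left(V \right)} = -1$ ($I{\left(V \right)} = \left(-3 - 1\right) + 3 = -4 + 3 = -1$)
$I{\left(0 \right)} + 101 \cdot 136 = -1 + 101 \cdot 136 = -1 + 13736 = 13735$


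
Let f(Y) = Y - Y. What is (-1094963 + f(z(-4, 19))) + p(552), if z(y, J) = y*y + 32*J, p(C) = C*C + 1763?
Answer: -788496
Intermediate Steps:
p(C) = 1763 + C² (p(C) = C² + 1763 = 1763 + C²)
z(y, J) = y² + 32*J
f(Y) = 0
(-1094963 + f(z(-4, 19))) + p(552) = (-1094963 + 0) + (1763 + 552²) = -1094963 + (1763 + 304704) = -1094963 + 306467 = -788496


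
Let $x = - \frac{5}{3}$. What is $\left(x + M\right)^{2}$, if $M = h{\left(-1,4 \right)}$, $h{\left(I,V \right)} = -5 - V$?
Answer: $\frac{1024}{9} \approx 113.78$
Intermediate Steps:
$x = - \frac{5}{3}$ ($x = \left(-5\right) \frac{1}{3} = - \frac{5}{3} \approx -1.6667$)
$M = -9$ ($M = -5 - 4 = -9$)
$\left(x + M\right)^{2} = \left(- \frac{5}{3} - 9\right)^{2} = \left(- \frac{32}{3}\right)^{2} = \frac{1024}{9}$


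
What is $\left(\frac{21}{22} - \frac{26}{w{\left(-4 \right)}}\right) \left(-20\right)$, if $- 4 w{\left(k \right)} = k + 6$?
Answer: $- \frac{11650}{11} \approx -1059.1$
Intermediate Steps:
$w{\left(k \right)} = - \frac{3}{2} - \frac{k}{4}$ ($w{\left(k \right)} = - \frac{k + 6}{4} = - \frac{6 + k}{4} = - \frac{3}{2} - \frac{k}{4}$)
$\left(\frac{21}{22} - \frac{26}{w{\left(-4 \right)}}\right) \left(-20\right) = \left(\frac{21}{22} - \frac{26}{- \frac{3}{2} - -1}\right) \left(-20\right) = \left(21 \cdot \frac{1}{22} - \frac{26}{- \frac{3}{2} + 1}\right) \left(-20\right) = \left(\frac{21}{22} - \frac{26}{- \frac{1}{2}}\right) \left(-20\right) = \left(\frac{21}{22} - -52\right) \left(-20\right) = \left(\frac{21}{22} + 52\right) \left(-20\right) = \frac{1165}{22} \left(-20\right) = - \frac{11650}{11}$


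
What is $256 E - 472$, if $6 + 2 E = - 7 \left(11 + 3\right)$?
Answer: $-13784$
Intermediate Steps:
$E = -52$ ($E = -3 + \frac{\left(-7\right) \left(11 + 3\right)}{2} = -3 + \frac{\left(-7\right) 14}{2} = -3 + \frac{1}{2} \left(-98\right) = -3 - 49 = -52$)
$256 E - 472 = 256 \left(-52\right) - 472 = -13312 - 472 = -13784$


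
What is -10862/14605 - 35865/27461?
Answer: -822089707/401067905 ≈ -2.0498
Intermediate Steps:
-10862/14605 - 35865/27461 = -822089707/401067905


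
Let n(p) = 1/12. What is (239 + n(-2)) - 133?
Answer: 1273/12 ≈ 106.08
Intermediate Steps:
n(p) = 1/12
(239 + n(-2)) - 133 = (239 + 1/12) - 133 = 2869/12 - 133 = 1273/12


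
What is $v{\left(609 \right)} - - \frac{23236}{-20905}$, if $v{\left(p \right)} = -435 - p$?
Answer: $- \frac{590488}{565} \approx -1045.1$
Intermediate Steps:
$v{\left(609 \right)} - - \frac{23236}{-20905} = \left(-435 - 609\right) - - \frac{23236}{-20905} = \left(-435 - 609\right) - \left(-23236\right) \left(- \frac{1}{20905}\right) = -1044 - \frac{628}{565} = - \frac{590488}{565}$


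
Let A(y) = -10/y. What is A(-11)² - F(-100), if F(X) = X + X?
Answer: 24300/121 ≈ 200.83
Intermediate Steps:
F(X) = 2*X
A(-11)² - F(-100) = (-10/(-11))² - 2*(-100) = (-10*(-1/11))² - 1*(-200) = (10/11)² + 200 = 100/121 + 200 = 24300/121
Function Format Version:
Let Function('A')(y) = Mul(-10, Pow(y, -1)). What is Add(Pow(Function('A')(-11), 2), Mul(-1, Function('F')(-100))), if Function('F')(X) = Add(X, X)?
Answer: Rational(24300, 121) ≈ 200.83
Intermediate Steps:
Function('F')(X) = Mul(2, X)
Add(Pow(Function('A')(-11), 2), Mul(-1, Function('F')(-100))) = Add(Pow(Mul(-10, Pow(-11, -1)), 2), Mul(-1, Mul(2, -100))) = Add(Pow(Mul(-10, Rational(-1, 11)), 2), Mul(-1, -200)) = Add(Pow(Rational(10, 11), 2), 200) = Add(Rational(100, 121), 200) = Rational(24300, 121)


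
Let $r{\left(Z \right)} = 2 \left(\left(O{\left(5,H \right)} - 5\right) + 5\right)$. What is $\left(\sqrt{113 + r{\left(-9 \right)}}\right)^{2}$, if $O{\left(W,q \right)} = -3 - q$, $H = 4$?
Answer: $99$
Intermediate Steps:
$r{\left(Z \right)} = -14$ ($r{\left(Z \right)} = 2 \left(\left(\left(-3 - 4\right) - 5\right) + 5\right) = 2 \left(\left(-7 - 5\right) + 5\right) = 2 \left(-12 + 5\right) = 2 \left(-7\right) = -14$)
$\left(\sqrt{113 + r{\left(-9 \right)}}\right)^{2} = \left(\sqrt{113 - 14}\right)^{2} = \left(\sqrt{99}\right)^{2} = \left(3 \sqrt{11}\right)^{2} = 99$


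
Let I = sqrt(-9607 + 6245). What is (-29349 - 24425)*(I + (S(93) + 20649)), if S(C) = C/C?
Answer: -1110433100 - 2204734*I*sqrt(2) ≈ -1.1104e+9 - 3.118e+6*I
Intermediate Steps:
S(C) = 1
I = 41*I*sqrt(2) (I = sqrt(-3362) = 41*I*sqrt(2) ≈ 57.983*I)
(-29349 - 24425)*(I + (S(93) + 20649)) = (-29349 - 24425)*(41*I*sqrt(2) + (1 + 20649)) = -53774*(41*I*sqrt(2) + 20650) = -53774*(20650 + 41*I*sqrt(2)) = -1110433100 - 2204734*I*sqrt(2)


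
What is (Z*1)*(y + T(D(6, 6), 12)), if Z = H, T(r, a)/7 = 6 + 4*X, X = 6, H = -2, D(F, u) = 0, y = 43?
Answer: -506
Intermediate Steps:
T(r, a) = 210 (T(r, a) = 7*(6 + 4*6) = 7*(6 + 24) = 7*30 = 210)
Z = -2
(Z*1)*(y + T(D(6, 6), 12)) = (-2*1)*(43 + 210) = -2*253 = -506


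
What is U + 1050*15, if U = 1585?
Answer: 17335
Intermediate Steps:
U + 1050*15 = 1585 + 1050*15 = 1585 + 15750 = 17335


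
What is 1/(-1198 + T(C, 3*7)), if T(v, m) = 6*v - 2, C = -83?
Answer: -1/1698 ≈ -0.00058893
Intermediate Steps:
T(v, m) = -2 + 6*v
1/(-1198 + T(C, 3*7)) = 1/(-1198 + (-2 + 6*(-83))) = 1/(-1198 + (-2 - 498)) = 1/(-1198 - 500) = 1/(-1698) = -1/1698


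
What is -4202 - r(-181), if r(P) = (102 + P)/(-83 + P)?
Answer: -1109407/264 ≈ -4202.3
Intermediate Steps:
r(P) = (102 + P)/(-83 + P)
-4202 - r(-181) = -4202 - (102 - 181)/(-83 - 181) = -4202 - (-79)/(-264) = -4202 - (-1)*(-79)/264 = -4202 - 1*79/264 = -4202 - 79/264 = -1109407/264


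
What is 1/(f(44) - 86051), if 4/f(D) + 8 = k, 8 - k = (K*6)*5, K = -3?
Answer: -45/3872293 ≈ -1.1621e-5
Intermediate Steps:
k = 98 (k = 8 - (-3*6)*5 = 8 - (-18)*5 = 8 - 1*(-90) = 8 + 90 = 98)
f(D) = 2/45 (f(D) = 4/(-8 + 98) = 4/90 = 4*(1/90) = 2/45)
1/(f(44) - 86051) = 1/(2/45 - 86051) = 1/(-3872293/45) = -45/3872293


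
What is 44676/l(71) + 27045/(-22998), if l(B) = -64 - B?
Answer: -38189249/114990 ≈ -332.11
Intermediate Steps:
44676/l(71) + 27045/(-22998) = 44676/(-64 - 1*71) + 27045/(-22998) = 44676/(-64 - 71) + 27045*(-1/22998) = 44676/(-135) - 9015/7666 = 44676*(-1/135) - 9015/7666 = -4964/15 - 9015/7666 = -38189249/114990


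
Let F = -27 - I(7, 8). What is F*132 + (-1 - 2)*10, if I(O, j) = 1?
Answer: -3726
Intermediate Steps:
F = -28 (F = -27 - 1*1 = -27 - 1 = -28)
F*132 + (-1 - 2)*10 = -28*132 + (-1 - 2)*10 = -3696 - 3*10 = -3696 - 30 = -3726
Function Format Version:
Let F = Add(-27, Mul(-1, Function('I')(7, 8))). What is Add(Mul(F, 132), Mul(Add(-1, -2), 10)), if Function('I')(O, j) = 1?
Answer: -3726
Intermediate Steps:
F = -28 (F = Add(-27, Mul(-1, 1)) = Add(-27, -1) = -28)
Add(Mul(F, 132), Mul(Add(-1, -2), 10)) = Add(Mul(-28, 132), Mul(Add(-1, -2), 10)) = Add(-3696, Mul(-3, 10)) = Add(-3696, -30) = -3726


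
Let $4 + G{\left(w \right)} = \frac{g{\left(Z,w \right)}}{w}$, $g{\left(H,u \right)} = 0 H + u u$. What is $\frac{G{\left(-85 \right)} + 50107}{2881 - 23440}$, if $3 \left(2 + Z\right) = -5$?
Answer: $- \frac{562}{231} \approx -2.4329$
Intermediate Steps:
$Z = - \frac{11}{3}$ ($Z = -2 + \frac{1}{3} \left(-5\right) = -2 - \frac{5}{3} = - \frac{11}{3} \approx -3.6667$)
$g{\left(H,u \right)} = u^{2}$ ($g{\left(H,u \right)} = 0 + u^{2} = u^{2}$)
$G{\left(w \right)} = -4 + w$ ($G{\left(w \right)} = -4 + \frac{w^{2}}{w} = -4 + w$)
$\frac{G{\left(-85 \right)} + 50107}{2881 - 23440} = \frac{\left(-4 - 85\right) + 50107}{2881 - 23440} = \frac{-89 + 50107}{-20559} = 50018 \left(- \frac{1}{20559}\right) = - \frac{562}{231}$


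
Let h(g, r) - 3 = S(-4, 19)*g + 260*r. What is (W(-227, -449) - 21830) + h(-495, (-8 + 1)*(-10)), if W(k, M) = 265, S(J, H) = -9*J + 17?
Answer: -29597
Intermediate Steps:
S(J, H) = 17 - 9*J
h(g, r) = 3 + 53*g + 260*r (h(g, r) = 3 + ((17 - 9*(-4))*g + 260*r) = 3 + ((17 + 36)*g + 260*r) = 3 + (53*g + 260*r) = 3 + 53*g + 260*r)
(W(-227, -449) - 21830) + h(-495, (-8 + 1)*(-10)) = (265 - 21830) + (3 + 53*(-495) + 260*((-8 + 1)*(-10))) = -21565 + (3 - 26235 + 260*(-7*(-10))) = -21565 + (3 - 26235 + 260*70) = -21565 + (3 - 26235 + 18200) = -21565 - 8032 = -29597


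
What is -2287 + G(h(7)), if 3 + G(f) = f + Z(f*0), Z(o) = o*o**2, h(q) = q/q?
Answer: -2289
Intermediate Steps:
h(q) = 1
Z(o) = o**3
G(f) = -3 + f (G(f) = -3 + (f + (f*0)**3) = -3 + (f + 0**3) = -3 + (f + 0) = -3 + f)
-2287 + G(h(7)) = -2287 + (-3 + 1) = -2287 - 2 = -2289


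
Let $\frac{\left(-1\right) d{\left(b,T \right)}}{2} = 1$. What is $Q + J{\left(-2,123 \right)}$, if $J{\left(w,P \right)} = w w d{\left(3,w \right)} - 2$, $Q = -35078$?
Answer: $-35088$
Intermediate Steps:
$d{\left(b,T \right)} = -2$ ($d{\left(b,T \right)} = \left(-2\right) 1 = -2$)
$J{\left(w,P \right)} = -2 - 2 w^{2}$ ($J{\left(w,P \right)} = w w \left(-2\right) - 2 = w \left(- 2 w\right) - 2 = - 2 w^{2} - 2 = -2 - 2 w^{2}$)
$Q + J{\left(-2,123 \right)} = -35078 - \left(2 + 2 \left(-2\right)^{2}\right) = -35078 - 10 = -35088$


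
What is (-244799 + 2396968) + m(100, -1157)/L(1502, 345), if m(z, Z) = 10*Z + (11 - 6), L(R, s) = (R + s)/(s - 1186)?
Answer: 3984782308/1847 ≈ 2.1574e+6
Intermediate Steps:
L(R, s) = (R + s)/(-1186 + s)
m(z, Z) = 5 + 10*Z (m(z, Z) = 10*Z + 5 = 5 + 10*Z)
(-244799 + 2396968) + m(100, -1157)/L(1502, 345) = (-244799 + 2396968) + (5 + 10*(-1157))/(((1502 + 345)/(-1186 + 345))) = 2152169 + (5 - 11570)/((1847/(-841))) = 2152169 - 11565/((-1/841*1847)) = 2152169 - 11565/(-1847/841) = 2152169 - 11565*(-841/1847) = 2152169 + 9726165/1847 = 3984782308/1847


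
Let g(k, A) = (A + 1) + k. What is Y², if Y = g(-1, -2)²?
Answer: 16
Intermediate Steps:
g(k, A) = 1 + A + k (g(k, A) = (1 + A) + k = 1 + A + k)
Y = 4 (Y = (1 - 2 - 1)² = (-2)² = 4)
Y² = 4² = 16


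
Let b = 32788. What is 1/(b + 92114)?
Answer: 1/124902 ≈ 8.0063e-6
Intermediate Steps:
1/(b + 92114) = 1/(32788 + 92114) = 1/124902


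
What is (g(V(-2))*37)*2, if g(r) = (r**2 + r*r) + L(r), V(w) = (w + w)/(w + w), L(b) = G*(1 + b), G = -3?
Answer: -296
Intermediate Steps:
L(b) = -3 - 3*b (L(b) = -3*(1 + b) = -3 - 3*b)
V(w) = 1 (V(w) = (2*w)/((2*w)) = (2*w)*(1/(2*w)) = 1)
g(r) = -3 - 3*r + 2*r**2 (g(r) = (r**2 + r*r) + (-3 - 3*r) = (r**2 + r**2) + (-3 - 3*r) = 2*r**2 + (-3 - 3*r) = -3 - 3*r + 2*r**2)
(g(V(-2))*37)*2 = ((-3 - 3*1 + 2*1**2)*37)*2 = ((-3 - 3 + 2*1)*37)*2 = ((-3 - 3 + 2)*37)*2 = -4*37*2 = -148*2 = -296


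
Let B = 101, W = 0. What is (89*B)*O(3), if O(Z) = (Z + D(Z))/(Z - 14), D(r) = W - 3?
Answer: 0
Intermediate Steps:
D(r) = -3 (D(r) = 0 - 3 = -3)
O(Z) = (-3 + Z)/(-14 + Z) (O(Z) = (Z - 3)/(Z - 14) = (-3 + Z)/(-14 + Z))
(89*B)*O(3) = (89*101)*((-3 + 3)/(-14 + 3)) = 8989*(0/(-11)) = 8989*(-1/11*0) = 8989*0 = 0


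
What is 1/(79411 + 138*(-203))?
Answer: 1/51397 ≈ 1.9456e-5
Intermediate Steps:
1/(79411 + 138*(-203)) = 1/(79411 - 28014) = 1/51397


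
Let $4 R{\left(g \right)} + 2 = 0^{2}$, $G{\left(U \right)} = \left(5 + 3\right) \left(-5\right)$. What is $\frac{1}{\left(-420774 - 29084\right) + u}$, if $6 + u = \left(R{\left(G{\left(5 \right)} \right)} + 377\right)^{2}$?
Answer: $- \frac{4}{1232447} \approx -3.2456 \cdot 10^{-6}$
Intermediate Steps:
$G{\left(U \right)} = -40$ ($G{\left(U \right)} = 8 \left(-5\right) = -40$)
$R{\left(g \right)} = - \frac{1}{2}$ ($R{\left(g \right)} = - \frac{1}{2} + \frac{0^{2}}{4} = - \frac{1}{2} + \frac{1}{4} \cdot 0 = - \frac{1}{2} + 0 = - \frac{1}{2}$)
$u = \frac{566985}{4}$ ($u = -6 + \left(- \frac{1}{2} + 377\right)^{2} = -6 + \left(\frac{753}{2}\right)^{2} = -6 + \frac{567009}{4} = \frac{566985}{4} \approx 1.4175 \cdot 10^{5}$)
$\frac{1}{\left(-420774 - 29084\right) + u} = \frac{1}{\left(-420774 - 29084\right) + \frac{566985}{4}} = \frac{1}{-449858 + \frac{566985}{4}} = \frac{1}{- \frac{1232447}{4}} = - \frac{4}{1232447}$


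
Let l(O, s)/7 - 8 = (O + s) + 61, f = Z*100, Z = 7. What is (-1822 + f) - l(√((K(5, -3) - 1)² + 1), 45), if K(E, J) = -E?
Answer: -1920 - 7*√37 ≈ -1962.6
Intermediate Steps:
f = 700 (f = 7*100 = 700)
l(O, s) = 483 + 7*O + 7*s (l(O, s) = 56 + 7*((O + s) + 61) = 56 + 7*(61 + O + s) = 56 + (427 + 7*O + 7*s) = 483 + 7*O + 7*s)
(-1822 + f) - l(√((K(5, -3) - 1)² + 1), 45) = (-1822 + 700) - (483 + 7*√((-1*5 - 1)² + 1) + 7*45) = -1122 - (483 + 7*√((-5 - 1)² + 1) + 315) = -1122 - (483 + 7*√((-6)² + 1) + 315) = -1122 - (483 + 7*√(36 + 1) + 315) = -1122 - (483 + 7*√37 + 315) = -1122 - (798 + 7*√37) = -1122 + (-798 - 7*√37) = -1920 - 7*√37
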